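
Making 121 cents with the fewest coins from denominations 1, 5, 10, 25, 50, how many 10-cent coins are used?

2

Use the largest denomination that fits, subtract, and repeat.
121 − 2×50→21 − 2×10→1 − 1×1→0
Count of 10: 2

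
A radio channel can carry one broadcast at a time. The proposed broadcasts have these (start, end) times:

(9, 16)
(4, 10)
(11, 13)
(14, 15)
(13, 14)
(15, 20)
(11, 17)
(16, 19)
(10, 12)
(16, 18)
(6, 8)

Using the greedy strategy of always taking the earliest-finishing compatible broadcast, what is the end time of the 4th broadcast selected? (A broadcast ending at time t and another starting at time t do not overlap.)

Greedy by earliest finish: after sorting by end time, pick each interval compatible with the last pick.
Sorted by end: (6,8)  (4,10)  (10,12)  (11,13)  (13,14)  (14,15)  (9,16)  (11,17)  (16,18)  (16,19)  (15,20)
take (6,8); take (10,12); skip (11,13); take (13,14); take (14,15); skip (9,16); take (16,18); skip (15,20).
Selected: (6,8) (10,12) (13,14) (14,15) (16,18)

15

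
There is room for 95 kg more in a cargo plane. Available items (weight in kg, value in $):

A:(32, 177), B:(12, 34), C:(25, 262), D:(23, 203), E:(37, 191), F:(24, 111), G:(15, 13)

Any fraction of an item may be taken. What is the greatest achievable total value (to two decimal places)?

719.43

Greedy by value/weight ratio, highest first.
Order: C (262/25=10.48) > D (203/23=8.83) > A (177/32=5.53) > E (191/37=5.16) > F (111/24=4.62) > B (34/12=2.83) > G (13/15=0.87)
Fill: take C (25 @ 262) → take D (23 @ 203) → take A (32 @ 177) → take 15/37 of E → 77.43; 95/95 used.
Total value = 719.43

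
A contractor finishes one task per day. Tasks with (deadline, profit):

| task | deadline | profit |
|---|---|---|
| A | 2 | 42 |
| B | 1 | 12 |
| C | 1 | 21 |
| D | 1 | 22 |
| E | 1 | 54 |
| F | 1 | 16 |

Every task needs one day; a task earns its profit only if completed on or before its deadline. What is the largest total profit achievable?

Take jobs in profit order; each goes to the latest open slot no later than its deadline.
By profit: E(d1,54), A(d2,42), D(d1,22), C(d1,21), F(d1,16), B(d1,12)
E→slot 1; A→slot 2; D skipped; C skipped; F skipped; B skipped.
Profit = 54 + 42 = 96

96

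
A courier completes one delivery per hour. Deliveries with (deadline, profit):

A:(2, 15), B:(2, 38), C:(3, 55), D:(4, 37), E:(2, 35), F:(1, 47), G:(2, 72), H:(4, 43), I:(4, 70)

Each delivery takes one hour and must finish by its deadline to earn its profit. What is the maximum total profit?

Profit order: G=72 I=70 C=55 F=47 H=43 B=38 D=37 E=35 A=15
Assign: G→slot 2, I→slot 4, C→slot 3, F→slot 1, H skipped, B skipped, D skipped, E skipped, A skipped.
Slots: [1:F] [2:G] [3:C] [4:I]
Profit = 47 + 72 + 55 + 70 = 244

244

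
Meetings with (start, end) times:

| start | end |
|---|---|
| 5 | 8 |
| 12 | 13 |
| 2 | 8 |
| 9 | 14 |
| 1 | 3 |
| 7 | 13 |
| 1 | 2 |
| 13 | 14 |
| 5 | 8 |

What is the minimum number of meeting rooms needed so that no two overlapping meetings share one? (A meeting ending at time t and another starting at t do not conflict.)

4

starts: [1, 1, 2, 5, 5, 7, 9, 12, 13]
ends:   [2, 3, 8, 8, 8, 13, 13, 14, 14]
s1→1 s1→2 e2→1 s2→2 e3→1 s5→2 s5→3 s7→4  — peak 4.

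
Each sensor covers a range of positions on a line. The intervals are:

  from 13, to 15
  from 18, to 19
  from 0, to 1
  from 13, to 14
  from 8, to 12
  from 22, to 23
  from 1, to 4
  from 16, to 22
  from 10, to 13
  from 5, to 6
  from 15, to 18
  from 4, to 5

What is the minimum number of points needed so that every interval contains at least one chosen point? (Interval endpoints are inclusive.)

6

Sort by right endpoint; whenever an interval is uncovered, place a point at its right end.
Sorted: [0,1] [1,4] [4,5] [5,6] [8,12] [10,13] [13,14] [13,15] [15,18] [18,19] [16,22] [22,23]
{[0,1],[1,4]} hit by 1; {[4,5],[5,6]} hit by 5; {[8,12],[10,13]} hit by 12; {[13,14],[13,15]} hit by 14; {[15,18],[18,19],[16,22]} hit by 18; {[22,23]} hit by 23.
Points: 1, 5, 12, 14, 18, 23 (6 total).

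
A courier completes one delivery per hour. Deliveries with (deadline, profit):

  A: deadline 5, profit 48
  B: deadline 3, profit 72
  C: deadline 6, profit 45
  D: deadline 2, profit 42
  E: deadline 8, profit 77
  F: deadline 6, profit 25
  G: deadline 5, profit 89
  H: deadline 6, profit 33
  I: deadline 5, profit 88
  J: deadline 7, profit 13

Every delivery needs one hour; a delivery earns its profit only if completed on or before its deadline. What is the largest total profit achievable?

Sort by profit descending; place each in the latest free slot ≤ its deadline.
By profit: G(d5,89), I(d5,88), E(d8,77), B(d3,72), A(d5,48), C(d6,45), D(d2,42), H(d6,33), F(d6,25), J(d7,13)
G→slot 5; I→slot 4; E→slot 8; B→slot 3; A→slot 2; C→slot 6; D→slot 1; H skipped; F skipped; J→slot 7.
Profit = 42 + 48 + 72 + 88 + 89 + 45 + 13 + 77 = 474

474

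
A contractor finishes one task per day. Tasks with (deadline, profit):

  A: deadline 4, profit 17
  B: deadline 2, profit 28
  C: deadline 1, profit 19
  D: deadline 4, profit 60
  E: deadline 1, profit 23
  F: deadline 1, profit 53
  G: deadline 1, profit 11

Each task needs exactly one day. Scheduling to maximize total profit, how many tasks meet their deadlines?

Profit order: D=60 F=53 B=28 E=23 C=19 A=17 G=11
Assign: D→slot 4, F→slot 1, B→slot 2, E skipped, C skipped, A→slot 3, G skipped.
Slots: [1:F] [2:B] [3:A] [4:D]
4 of 7 scheduled.

4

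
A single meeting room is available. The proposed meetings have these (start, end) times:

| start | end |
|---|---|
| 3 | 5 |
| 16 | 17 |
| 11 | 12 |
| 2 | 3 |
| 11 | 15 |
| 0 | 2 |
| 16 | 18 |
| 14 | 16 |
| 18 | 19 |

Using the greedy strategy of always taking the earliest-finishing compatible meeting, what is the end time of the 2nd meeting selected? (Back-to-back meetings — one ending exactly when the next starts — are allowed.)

3

By end time: (0,2), (2,3), (3,5), (11,12), (11,15), (14,16), (16,17), (16,18), (18,19).
Pick (0,2); next start ≥ 2 → (2,3); next start ≥ 3 → (3,5); next start ≥ 5 → (11,12); next start ≥ 12 → (14,16); next start ≥ 16 → (16,17); next start ≥ 17 → (18,19).
Selected: (0,2) (2,3) (3,5) (11,12) (14,16) (16,17) (18,19)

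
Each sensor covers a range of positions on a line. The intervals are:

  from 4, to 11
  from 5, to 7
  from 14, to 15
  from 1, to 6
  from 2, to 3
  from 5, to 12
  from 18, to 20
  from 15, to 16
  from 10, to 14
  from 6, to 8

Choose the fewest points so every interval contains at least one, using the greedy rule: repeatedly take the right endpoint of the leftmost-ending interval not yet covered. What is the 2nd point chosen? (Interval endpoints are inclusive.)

7

Process intervals by earliest right end; each time one isn't hit yet, stab at its right endpoint.
By right end: [2,3]  [1,6]  [5,7]  [6,8]  [4,11]  [5,12]  [10,14]  [14,15]  [15,16]  [18,20]
[2,3] uncovered → point at 3; [5,7] uncovered → point at 7; [10,14] uncovered → point at 14; [15,16] uncovered → point at 16; [18,20] uncovered → point at 20.
Points: 3, 7, 14, 16, 20 (5 total).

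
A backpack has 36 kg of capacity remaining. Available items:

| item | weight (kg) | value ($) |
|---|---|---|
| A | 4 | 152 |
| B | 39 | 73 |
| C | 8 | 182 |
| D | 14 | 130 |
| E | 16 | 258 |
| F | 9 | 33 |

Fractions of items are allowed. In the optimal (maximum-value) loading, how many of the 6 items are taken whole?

Greedy by value/weight ratio, highest first.
Ratios (sorted): A 38.00, C 22.75, E 16.12, D 9.29, F 3.67, B 1.87
take A (4 @ 152); take C (8 @ 182); take E (16 @ 258); take 8/14 of D → 74.29. Capacity used 36/36.
3 item(s) taken whole; one partial (take 8/14 of D).

3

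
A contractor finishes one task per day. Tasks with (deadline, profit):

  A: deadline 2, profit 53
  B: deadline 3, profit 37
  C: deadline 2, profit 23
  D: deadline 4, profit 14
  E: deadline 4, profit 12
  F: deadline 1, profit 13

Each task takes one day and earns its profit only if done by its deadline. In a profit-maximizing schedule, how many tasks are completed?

4

Profit order: A=53 B=37 C=23 D=14 F=13 E=12
Assign: A→slot 2, B→slot 3, C→slot 1, D→slot 4, F skipped, E skipped.
Slots: [1:C] [2:A] [3:B] [4:D]
4 of 6 scheduled.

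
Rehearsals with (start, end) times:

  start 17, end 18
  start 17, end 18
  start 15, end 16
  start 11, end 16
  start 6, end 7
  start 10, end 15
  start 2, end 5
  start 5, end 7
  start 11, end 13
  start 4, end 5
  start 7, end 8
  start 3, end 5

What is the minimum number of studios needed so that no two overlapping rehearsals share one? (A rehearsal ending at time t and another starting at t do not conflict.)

3

Count concurrent intervals with a sweep; the peak is the room count.
Events (time:±→running): 2:+→1 3:+→2 4:+→3 … peak 3.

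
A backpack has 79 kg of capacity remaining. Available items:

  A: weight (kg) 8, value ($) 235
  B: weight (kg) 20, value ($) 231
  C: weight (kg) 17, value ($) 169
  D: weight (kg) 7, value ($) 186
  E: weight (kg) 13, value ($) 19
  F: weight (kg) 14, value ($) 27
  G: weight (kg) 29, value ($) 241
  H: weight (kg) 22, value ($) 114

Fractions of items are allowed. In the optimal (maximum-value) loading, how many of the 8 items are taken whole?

Order: A (235/8=29.38) > D (186/7=26.57) > B (231/20=11.55) > C (169/17=9.94) > G (241/29=8.31) > H (114/22=5.18) > F (27/14=1.93) > E (19/13=1.46)
Fill: take A (8 @ 235) → take D (7 @ 186) → take B (20 @ 231) → take C (17 @ 169) → take 27/29 of G → 224.38; 79/79 used.
4 item(s) taken whole; one partial (take 27/29 of G).

4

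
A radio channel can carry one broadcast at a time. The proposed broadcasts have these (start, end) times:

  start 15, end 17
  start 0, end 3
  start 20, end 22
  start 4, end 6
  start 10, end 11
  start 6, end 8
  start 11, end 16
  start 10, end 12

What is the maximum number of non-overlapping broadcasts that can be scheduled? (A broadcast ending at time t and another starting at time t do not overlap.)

Greedy by earliest finish: after sorting by end time, pick each interval compatible with the last pick.
By end time: (0,3), (4,6), (6,8), (10,11), (10,12), (11,16), (15,17), (20,22).
Pick (0,3); next start ≥ 3 → (4,6); next start ≥ 6 → (6,8); next start ≥ 8 → (10,11); next start ≥ 11 → (11,16); next start ≥ 16 → (20,22).
Selected 6 broadcasts.

6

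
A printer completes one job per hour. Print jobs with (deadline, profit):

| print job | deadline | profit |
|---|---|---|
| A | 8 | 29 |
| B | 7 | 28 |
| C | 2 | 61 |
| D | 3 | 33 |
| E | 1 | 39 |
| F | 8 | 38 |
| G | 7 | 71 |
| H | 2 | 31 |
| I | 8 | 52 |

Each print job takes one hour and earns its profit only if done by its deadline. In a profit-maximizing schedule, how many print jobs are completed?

Sort by profit descending; place each in the latest free slot ≤ its deadline.
By profit: G(d7,71), C(d2,61), I(d8,52), E(d1,39), F(d8,38), D(d3,33), H(d2,31), A(d8,29), B(d7,28)
G→slot 7; C→slot 2; I→slot 8; E→slot 1; F→slot 6; D→slot 3; H skipped; A→slot 5; B→slot 4.
8 of 9 scheduled.

8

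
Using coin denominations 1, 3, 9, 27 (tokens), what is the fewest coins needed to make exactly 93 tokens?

93 − 3×27→12 − 1×9→3 − 1×3→0
Total coins = 3 + 1 + 1 = 5

5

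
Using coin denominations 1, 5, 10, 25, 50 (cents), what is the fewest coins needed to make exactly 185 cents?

5

185 = 3×50 + 1×25 + 1×10
Total coins = 3 + 1 + 1 = 5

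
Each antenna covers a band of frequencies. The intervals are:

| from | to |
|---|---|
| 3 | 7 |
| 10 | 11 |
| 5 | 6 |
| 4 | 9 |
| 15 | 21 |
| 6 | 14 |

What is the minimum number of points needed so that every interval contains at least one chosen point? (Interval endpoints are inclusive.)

Process intervals by earliest right end; each time one isn't hit yet, stab at its right endpoint.
By right end: [5,6]  [3,7]  [4,9]  [10,11]  [6,14]  [15,21]
[5,6] uncovered → point at 6; [10,11] uncovered → point at 11; [15,21] uncovered → point at 21.
Points: 6, 11, 21 (3 total).

3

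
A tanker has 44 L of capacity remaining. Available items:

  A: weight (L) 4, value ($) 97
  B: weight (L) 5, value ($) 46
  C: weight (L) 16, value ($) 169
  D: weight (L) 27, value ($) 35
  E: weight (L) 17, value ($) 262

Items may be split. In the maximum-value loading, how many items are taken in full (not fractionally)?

Order: A (97/4=24.25) > E (262/17=15.41) > C (169/16=10.56) > B (46/5=9.20) > D (35/27=1.30)
Fill: take A (4 @ 97) → take E (17 @ 262) → take C (16 @ 169) → take B (5 @ 46) → take 2/27 of D → 2.59; 44/44 used.
4 item(s) taken whole; one partial (take 2/27 of D).

4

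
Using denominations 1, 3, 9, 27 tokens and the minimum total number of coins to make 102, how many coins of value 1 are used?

Use the largest denomination that fits, subtract, and repeat.
102 − 3×27→21 − 2×9→3 − 1×3→0
Count of 1: 0

0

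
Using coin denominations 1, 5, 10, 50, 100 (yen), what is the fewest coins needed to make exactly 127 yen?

Use the largest denomination that fits, subtract, and repeat.
127 − 1×100→27 − 2×10→7 − 1×5→2 − 2×1→0
Total coins = 1 + 2 + 1 + 2 = 6

6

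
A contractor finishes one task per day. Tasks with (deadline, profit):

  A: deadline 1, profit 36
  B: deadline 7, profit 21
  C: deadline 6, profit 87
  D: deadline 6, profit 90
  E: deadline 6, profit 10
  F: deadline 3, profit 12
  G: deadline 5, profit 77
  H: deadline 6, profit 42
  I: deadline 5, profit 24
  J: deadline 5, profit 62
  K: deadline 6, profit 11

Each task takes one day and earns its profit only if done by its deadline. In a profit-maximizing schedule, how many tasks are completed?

7

Profit order: D=90 C=87 G=77 J=62 H=42 A=36 I=24 B=21 F=12 K=11 E=10
Assign: D→slot 6, C→slot 5, G→slot 4, J→slot 3, H→slot 2, A→slot 1, I skipped, B→slot 7, F skipped, K skipped, E skipped.
Slots: [1:A] [2:H] [3:J] [4:G] [5:C] [6:D] [7:B]
7 of 11 scheduled.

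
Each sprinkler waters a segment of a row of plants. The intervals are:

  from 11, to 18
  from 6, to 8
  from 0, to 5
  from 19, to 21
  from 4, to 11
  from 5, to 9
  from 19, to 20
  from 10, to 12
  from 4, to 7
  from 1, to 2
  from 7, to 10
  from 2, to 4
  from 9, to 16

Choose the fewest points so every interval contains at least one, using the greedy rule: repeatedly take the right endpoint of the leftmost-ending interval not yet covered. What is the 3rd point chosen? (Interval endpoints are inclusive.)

12

Sort by right endpoint; whenever an interval is uncovered, place a point at its right end.
By right end: [1,2]  [2,4]  [0,5]  [4,7]  [6,8]  [5,9]  [7,10]  [4,11]  [10,12]  [9,16]  [11,18]  [19,20]  [19,21]
[1,2] uncovered → point at 2; [4,7] uncovered → point at 7; [10,12] uncovered → point at 12; [19,20] uncovered → point at 20.
Points: 2, 7, 12, 20 (4 total).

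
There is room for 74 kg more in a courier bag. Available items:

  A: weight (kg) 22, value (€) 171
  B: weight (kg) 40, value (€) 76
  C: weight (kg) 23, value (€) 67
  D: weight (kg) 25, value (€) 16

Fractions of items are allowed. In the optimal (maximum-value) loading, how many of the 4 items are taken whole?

Ratios (sorted): A 7.77, C 2.91, B 1.90, D 0.64
take A (22 @ 171); take C (23 @ 67); take 29/40 of B → 55.10. Capacity used 74/74.
2 item(s) taken whole; one partial (take 29/40 of B).

2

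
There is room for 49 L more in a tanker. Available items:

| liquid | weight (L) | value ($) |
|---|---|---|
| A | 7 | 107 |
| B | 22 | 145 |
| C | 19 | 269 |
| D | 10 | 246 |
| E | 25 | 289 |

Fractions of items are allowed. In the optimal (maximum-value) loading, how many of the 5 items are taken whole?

Ratios (sorted): D 24.60, A 15.29, C 14.16, E 11.56, B 6.59
take D (10 @ 246); take A (7 @ 107); take C (19 @ 269); take 13/25 of E → 150.28. Capacity used 49/49.
3 item(s) taken whole; one partial (take 13/25 of E).

3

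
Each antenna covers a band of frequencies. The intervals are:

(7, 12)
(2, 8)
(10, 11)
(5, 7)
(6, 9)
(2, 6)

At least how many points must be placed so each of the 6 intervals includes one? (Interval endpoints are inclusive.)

Process intervals by earliest right end; each time one isn't hit yet, stab at its right endpoint.
Sorted: [2,6] [5,7] [2,8] [6,9] [10,11] [7,12]
{[2,6],[5,7],[2,8],[6,9]} hit by 6; {[10,11],[7,12]} hit by 11.
Points: 6, 11 (2 total).

2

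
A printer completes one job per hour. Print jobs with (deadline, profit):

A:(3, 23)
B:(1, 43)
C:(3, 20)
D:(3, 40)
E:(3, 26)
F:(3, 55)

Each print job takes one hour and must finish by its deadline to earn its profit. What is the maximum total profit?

By profit: F(d3,55), B(d1,43), D(d3,40), E(d3,26), A(d3,23), C(d3,20)
F→slot 3; B→slot 1; D→slot 2; E skipped; A skipped; C skipped.
Profit = 43 + 40 + 55 = 138

138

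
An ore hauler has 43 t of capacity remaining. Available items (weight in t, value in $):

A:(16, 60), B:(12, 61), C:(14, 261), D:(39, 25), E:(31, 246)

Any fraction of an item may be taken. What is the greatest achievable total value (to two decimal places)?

Ratios (sorted): C 18.64, E 7.94, B 5.08, A 3.75, D 0.64
take C (14 @ 261); take 29/31 of E → 230.13. Capacity used 43/43.
Total value = 491.13

491.13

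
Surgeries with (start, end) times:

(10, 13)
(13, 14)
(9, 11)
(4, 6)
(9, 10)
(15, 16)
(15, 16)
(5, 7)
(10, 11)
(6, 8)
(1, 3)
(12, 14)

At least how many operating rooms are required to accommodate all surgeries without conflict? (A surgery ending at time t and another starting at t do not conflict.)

3

Count concurrent intervals with a sweep; the peak is the room count.
Events (time:±→running): 1:+→1 3:-→0 4:+→1 5:+→2 6:-→1 6:+→2 7:-→1 8:-→0 9:+→1 9:+→2 10:-→1 10:+→2 10:+→3 … peak 3.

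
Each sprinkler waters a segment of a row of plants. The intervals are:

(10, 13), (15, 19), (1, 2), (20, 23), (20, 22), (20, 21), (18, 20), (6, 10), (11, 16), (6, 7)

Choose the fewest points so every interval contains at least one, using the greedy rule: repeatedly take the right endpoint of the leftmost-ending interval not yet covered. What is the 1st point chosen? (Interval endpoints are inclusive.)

2

By right end: [1,2]  [6,7]  [6,10]  [10,13]  [11,16]  [15,19]  [18,20]  [20,21]  [20,22]  [20,23]
[1,2] uncovered → point at 2; [6,7] uncovered → point at 7; [10,13] uncovered → point at 13; [15,19] uncovered → point at 19; [20,21] uncovered → point at 21.
Points: 2, 7, 13, 19, 21 (5 total).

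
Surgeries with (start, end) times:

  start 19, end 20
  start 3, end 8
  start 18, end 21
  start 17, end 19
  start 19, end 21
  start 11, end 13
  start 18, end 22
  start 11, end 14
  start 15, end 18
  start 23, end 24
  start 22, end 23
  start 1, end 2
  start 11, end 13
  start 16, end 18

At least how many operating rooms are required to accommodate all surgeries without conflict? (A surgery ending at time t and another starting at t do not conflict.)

starts: [1, 3, 11, 11, 11, 15, 16, 17, 18, 18, 19, 19, 22, 23]
ends:   [2, 8, 13, 13, 14, 18, 18, 19, 20, 21, 21, 22, 23, 24]
s1→1 e2→0 s3→1 e8→0 s11→1 s11→2 s11→3 e13→2 e13→1 e14→0 s15→1 s16→2 s17→3 e18→2 e18→1 s18→2 s18→3 e19→2 s19→3 s19→4  — peak 4.

4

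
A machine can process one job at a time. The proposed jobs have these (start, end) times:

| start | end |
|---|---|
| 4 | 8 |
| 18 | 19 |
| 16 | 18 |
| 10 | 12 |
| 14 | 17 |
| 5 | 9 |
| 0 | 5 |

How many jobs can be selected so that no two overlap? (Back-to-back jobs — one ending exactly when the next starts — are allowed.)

5

Sorted by end: (0,5)  (4,8)  (5,9)  (10,12)  (14,17)  (16,18)  (18,19)
take (0,5); skip (4,8); take (5,9); take (10,12); take (14,17); skip (16,18); take (18,19).
Selected 5 jobs.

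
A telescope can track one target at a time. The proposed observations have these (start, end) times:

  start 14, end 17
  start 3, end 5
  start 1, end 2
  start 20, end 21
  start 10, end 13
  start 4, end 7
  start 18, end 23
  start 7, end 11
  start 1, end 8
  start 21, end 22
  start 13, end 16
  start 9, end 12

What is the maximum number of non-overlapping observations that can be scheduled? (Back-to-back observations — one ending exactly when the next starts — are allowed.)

Order by finish time; keep every interval that doesn't clash with the previous kept one.
Sorted by end: (1,2)  (3,5)  (4,7)  (1,8)  (7,11)  (9,12)  (10,13)  (13,16)  (14,17)  (20,21)  (21,22)  (18,23)
take (1,2); take (3,5); skip (1,8); take (7,11); take (13,16); skip (14,17); take (20,21); take (21,22); skip (18,23).
Selected 6 observations.

6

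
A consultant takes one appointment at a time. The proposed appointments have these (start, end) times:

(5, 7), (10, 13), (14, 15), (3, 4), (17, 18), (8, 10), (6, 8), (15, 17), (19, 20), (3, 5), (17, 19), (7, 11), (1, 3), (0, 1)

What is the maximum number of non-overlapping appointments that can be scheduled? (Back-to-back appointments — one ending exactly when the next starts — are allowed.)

Sort by end time and greedily take each interval whose start is ≥ the last chosen end.
By end time: (0,1), (1,3), (3,4), (3,5), (5,7), (6,8), (8,10), (7,11), (10,13), (14,15), (15,17), (17,18), (17,19), (19,20).
Pick (0,1); next start ≥ 1 → (1,3); next start ≥ 3 → (3,4); next start ≥ 4 → (5,7); next start ≥ 7 → (8,10); next start ≥ 10 → (10,13); next start ≥ 13 → (14,15); next start ≥ 15 → (15,17); next start ≥ 17 → (17,18); next start ≥ 18 → (19,20).
Selected 10 appointments.

10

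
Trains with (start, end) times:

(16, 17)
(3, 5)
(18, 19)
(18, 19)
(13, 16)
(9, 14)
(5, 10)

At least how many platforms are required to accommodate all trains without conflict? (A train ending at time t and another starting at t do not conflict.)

Count concurrent intervals with a sweep; the peak is the room count.
Events (time:±→running): 3:+→1 5:-→0 5:+→1 9:+→2 … peak 2.

2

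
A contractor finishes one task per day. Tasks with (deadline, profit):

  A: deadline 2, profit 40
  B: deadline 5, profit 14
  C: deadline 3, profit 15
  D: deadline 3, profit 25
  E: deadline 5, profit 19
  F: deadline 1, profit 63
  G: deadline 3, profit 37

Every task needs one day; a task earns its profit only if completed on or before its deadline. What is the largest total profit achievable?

Take jobs in profit order; each goes to the latest open slot no later than its deadline.
By profit: F(d1,63), A(d2,40), G(d3,37), D(d3,25), E(d5,19), C(d3,15), B(d5,14)
F→slot 1; A→slot 2; G→slot 3; D skipped; E→slot 5; C skipped; B→slot 4.
Profit = 63 + 40 + 37 + 14 + 19 = 173

173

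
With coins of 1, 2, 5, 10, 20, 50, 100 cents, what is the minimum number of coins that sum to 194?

6

Use the largest denomination that fits, subtract, and repeat.
194 = 1×100 + 1×50 + 2×20 + 2×2
Total coins = 1 + 1 + 2 + 2 = 6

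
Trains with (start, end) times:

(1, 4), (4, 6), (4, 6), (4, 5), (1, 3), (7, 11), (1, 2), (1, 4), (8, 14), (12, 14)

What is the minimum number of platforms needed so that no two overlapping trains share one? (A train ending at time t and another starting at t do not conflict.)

4

starts: [1, 1, 1, 1, 4, 4, 4, 7, 8, 12]
ends:   [2, 3, 4, 4, 5, 6, 6, 11, 14, 14]
s1→1 s1→2 s1→3 s1→4  — peak 4.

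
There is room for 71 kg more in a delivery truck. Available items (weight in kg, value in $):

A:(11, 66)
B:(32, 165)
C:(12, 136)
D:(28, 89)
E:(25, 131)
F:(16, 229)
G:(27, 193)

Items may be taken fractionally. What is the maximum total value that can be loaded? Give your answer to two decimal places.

650.20

Sort by value per unit weight and fill in that order.
Ratios (sorted): F 14.31, C 11.33, G 7.15, A 6.00, E 5.24, B 5.16, D 3.18
take F (16 @ 229); take C (12 @ 136); take G (27 @ 193); take A (11 @ 66); take 5/25 of E → 26.20. Capacity used 71/71.
Total value = 650.20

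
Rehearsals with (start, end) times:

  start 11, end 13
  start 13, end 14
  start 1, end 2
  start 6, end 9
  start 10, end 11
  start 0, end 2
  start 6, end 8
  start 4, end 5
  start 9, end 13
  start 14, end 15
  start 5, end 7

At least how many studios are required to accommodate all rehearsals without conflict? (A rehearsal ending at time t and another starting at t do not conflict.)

3

Events (time:±→running): 0:+→1 1:+→2 2:-→1 2:-→0 4:+→1 5:-→0 5:+→1 6:+→2 6:+→3 … peak 3.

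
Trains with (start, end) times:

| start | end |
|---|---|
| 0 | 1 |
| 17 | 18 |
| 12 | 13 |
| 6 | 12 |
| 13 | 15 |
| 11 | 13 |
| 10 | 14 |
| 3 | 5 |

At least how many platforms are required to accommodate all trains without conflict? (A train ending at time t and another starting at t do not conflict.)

3

The answer is the maximum number of intervals overlapping at any instant.
Events (time:±→running): 0:+→1 1:-→0 3:+→1 5:-→0 6:+→1 10:+→2 11:+→3 … peak 3.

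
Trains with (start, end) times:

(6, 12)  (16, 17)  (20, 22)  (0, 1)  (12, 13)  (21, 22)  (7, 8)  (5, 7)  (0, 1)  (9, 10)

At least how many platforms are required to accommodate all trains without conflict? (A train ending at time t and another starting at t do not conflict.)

starts: [0, 0, 5, 6, 7, 9, 12, 16, 20, 21]
ends:   [1, 1, 7, 8, 10, 12, 13, 17, 22, 22]
s0→1 s0→2  — peak 2.

2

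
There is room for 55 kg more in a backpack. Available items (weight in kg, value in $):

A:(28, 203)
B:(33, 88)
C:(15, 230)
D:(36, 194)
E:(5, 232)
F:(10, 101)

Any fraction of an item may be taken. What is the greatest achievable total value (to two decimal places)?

744.25

Ratios (sorted): E 46.40, C 15.33, F 10.10, A 7.25, D 5.39, B 2.67
take E (5 @ 232); take C (15 @ 230); take F (10 @ 101); take 25/28 of A → 181.25. Capacity used 55/55.
Total value = 744.25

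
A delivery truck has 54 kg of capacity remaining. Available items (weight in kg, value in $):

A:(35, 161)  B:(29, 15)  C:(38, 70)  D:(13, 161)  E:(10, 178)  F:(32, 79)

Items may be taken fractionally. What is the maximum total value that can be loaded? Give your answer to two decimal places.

481.60

Order: E (178/10=17.80) > D (161/13=12.38) > A (161/35=4.60) > F (79/32=2.47) > C (70/38=1.84) > B (15/29=0.52)
Fill: take E (10 @ 178) → take D (13 @ 161) → take 31/35 of A → 142.60; 54/54 used.
Total value = 481.60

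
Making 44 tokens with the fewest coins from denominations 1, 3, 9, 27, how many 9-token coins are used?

Greedy: take as many of the largest coin as possible, then repeat with the remainder.
44 = 1×27 + 1×9 + 2×3 + 2×1
Count of 9: 1

1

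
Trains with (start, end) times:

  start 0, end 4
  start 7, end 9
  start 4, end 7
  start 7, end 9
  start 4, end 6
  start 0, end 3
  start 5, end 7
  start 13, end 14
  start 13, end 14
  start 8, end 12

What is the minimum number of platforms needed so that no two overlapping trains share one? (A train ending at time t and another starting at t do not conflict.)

3

starts: [0, 0, 4, 4, 5, 7, 7, 8, 13, 13]
ends:   [3, 4, 6, 7, 7, 9, 9, 12, 14, 14]
s0→1 s0→2 e3→1 e4→0 s4→1 s4→2 s5→3  — peak 3.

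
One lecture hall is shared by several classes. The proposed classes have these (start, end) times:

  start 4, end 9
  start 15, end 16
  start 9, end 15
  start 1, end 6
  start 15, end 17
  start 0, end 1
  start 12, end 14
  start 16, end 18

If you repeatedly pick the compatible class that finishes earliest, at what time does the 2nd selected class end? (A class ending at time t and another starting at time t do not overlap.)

Greedy by earliest finish: after sorting by end time, pick each interval compatible with the last pick.
Sorted by end: (0,1)  (1,6)  (4,9)  (12,14)  (9,15)  (15,16)  (15,17)  (16,18)
take (0,1); take (1,6); take (12,14); skip (9,15); take (15,16); take (16,18).
Selected: (0,1) (1,6) (12,14) (15,16) (16,18)

6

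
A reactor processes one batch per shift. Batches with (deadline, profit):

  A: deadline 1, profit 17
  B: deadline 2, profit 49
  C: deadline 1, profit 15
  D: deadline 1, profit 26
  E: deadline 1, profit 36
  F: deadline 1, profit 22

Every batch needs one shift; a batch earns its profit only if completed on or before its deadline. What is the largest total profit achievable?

85

Sort by profit descending; place each in the latest free slot ≤ its deadline.
By profit: B(d2,49), E(d1,36), D(d1,26), F(d1,22), A(d1,17), C(d1,15)
B→slot 2; E→slot 1; D skipped; F skipped; A skipped; C skipped.
Profit = 36 + 49 = 85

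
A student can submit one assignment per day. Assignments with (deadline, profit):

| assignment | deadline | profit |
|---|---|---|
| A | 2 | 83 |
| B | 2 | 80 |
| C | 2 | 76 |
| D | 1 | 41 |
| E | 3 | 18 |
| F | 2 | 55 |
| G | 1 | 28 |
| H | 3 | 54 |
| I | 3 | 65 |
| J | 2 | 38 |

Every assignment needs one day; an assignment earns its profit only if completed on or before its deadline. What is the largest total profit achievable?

Take jobs in profit order; each goes to the latest open slot no later than its deadline.
By profit: A(d2,83), B(d2,80), C(d2,76), I(d3,65), F(d2,55), H(d3,54), D(d1,41), J(d2,38), G(d1,28), E(d3,18)
A→slot 2; B→slot 1; C skipped; I→slot 3; F skipped; H skipped; D skipped; J skipped; G skipped; E skipped.
Profit = 80 + 83 + 65 = 228

228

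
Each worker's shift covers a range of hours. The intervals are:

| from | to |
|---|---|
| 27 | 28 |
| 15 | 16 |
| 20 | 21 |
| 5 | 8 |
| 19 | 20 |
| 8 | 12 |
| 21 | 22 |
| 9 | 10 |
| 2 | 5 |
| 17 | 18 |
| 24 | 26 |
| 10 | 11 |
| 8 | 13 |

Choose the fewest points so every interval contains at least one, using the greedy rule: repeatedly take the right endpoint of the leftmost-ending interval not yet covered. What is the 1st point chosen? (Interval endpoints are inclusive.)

Process intervals by earliest right end; each time one isn't hit yet, stab at its right endpoint.
Sorted: [2,5] [5,8] [9,10] [10,11] [8,12] [8,13] [15,16] [17,18] [19,20] [20,21] [21,22] [24,26] [27,28]
{[2,5],[5,8]} hit by 5; {[9,10],[10,11],[8,12],[8,13]} hit by 10; {[15,16]} hit by 16; {[17,18]} hit by 18; {[19,20],[20,21]} hit by 20; {[21,22]} hit by 22; {[24,26]} hit by 26; {[27,28]} hit by 28.
Points: 5, 10, 16, 18, 20, 22, 26, 28 (8 total).

5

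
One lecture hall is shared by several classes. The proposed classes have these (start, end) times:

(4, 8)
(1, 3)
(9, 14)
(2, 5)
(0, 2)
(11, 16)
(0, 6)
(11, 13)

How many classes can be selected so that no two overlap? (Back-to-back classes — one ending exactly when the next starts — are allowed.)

By end time: (0,2), (1,3), (2,5), (0,6), (4,8), (11,13), (9,14), (11,16).
Pick (0,2); next start ≥ 2 → (2,5); next start ≥ 5 → (11,13).
Selected 3 classes.

3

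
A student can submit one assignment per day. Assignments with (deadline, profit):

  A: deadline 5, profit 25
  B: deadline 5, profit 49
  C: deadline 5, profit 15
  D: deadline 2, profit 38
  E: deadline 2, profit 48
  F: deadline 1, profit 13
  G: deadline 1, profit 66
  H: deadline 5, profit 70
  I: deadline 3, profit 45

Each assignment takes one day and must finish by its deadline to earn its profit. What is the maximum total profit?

Take jobs in profit order; each goes to the latest open slot no later than its deadline.
By profit: H(d5,70), G(d1,66), B(d5,49), E(d2,48), I(d3,45), D(d2,38), A(d5,25), C(d5,15), F(d1,13)
H→slot 5; G→slot 1; B→slot 4; E→slot 2; I→slot 3; D skipped; A skipped; C skipped; F skipped.
Profit = 66 + 48 + 45 + 49 + 70 = 278

278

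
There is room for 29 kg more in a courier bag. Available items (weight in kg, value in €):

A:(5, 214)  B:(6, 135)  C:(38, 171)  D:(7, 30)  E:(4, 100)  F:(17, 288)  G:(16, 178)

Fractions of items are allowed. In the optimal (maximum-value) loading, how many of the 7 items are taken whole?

Sort by value per unit weight and fill in that order.
Ratios (sorted): A 42.80, E 25.00, B 22.50, F 16.94, G 11.12, C 4.50, D 4.29
take A (5 @ 214); take E (4 @ 100); take B (6 @ 135); take 14/17 of F → 237.18. Capacity used 29/29.
3 item(s) taken whole; one partial (take 14/17 of F).

3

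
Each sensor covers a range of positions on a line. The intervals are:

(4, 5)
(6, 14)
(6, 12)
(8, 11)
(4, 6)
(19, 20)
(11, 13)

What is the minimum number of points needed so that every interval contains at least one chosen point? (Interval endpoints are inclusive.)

Process intervals by earliest right end; each time one isn't hit yet, stab at its right endpoint.
Sorted: [4,5] [4,6] [8,11] [6,12] [11,13] [6,14] [19,20]
{[4,5],[4,6]} hit by 5; {[8,11],[6,12],[11,13],[6,14]} hit by 11; {[19,20]} hit by 20.
Points: 5, 11, 20 (3 total).

3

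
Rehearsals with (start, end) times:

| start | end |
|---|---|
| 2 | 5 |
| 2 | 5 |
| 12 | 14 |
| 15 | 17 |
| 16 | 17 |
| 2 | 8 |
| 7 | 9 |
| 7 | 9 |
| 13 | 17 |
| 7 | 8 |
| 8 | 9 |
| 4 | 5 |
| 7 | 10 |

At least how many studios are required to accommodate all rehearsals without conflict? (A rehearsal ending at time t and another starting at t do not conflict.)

The answer is the maximum number of intervals overlapping at any instant.
starts: [2, 2, 2, 4, 7, 7, 7, 7, 8, 12, 13, 15, 16]
ends:   [5, 5, 5, 8, 8, 9, 9, 9, 10, 14, 17, 17, 17]
s2→1 s2→2 s2→3 s4→4 e5→3 e5→2 e5→1 s7→2 s7→3 s7→4 s7→5  — peak 5.

5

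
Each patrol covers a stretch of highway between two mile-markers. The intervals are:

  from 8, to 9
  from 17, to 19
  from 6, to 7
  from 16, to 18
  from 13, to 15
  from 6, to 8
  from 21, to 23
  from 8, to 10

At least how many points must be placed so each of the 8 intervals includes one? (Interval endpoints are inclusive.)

Sort by right endpoint; whenever an interval is uncovered, place a point at its right end.
By right end: [6,7]  [6,8]  [8,9]  [8,10]  [13,15]  [16,18]  [17,19]  [21,23]
[6,7] uncovered → point at 7; [8,9] uncovered → point at 9; [13,15] uncovered → point at 15; [16,18] uncovered → point at 18; [21,23] uncovered → point at 23.
Points: 7, 9, 15, 18, 23 (5 total).

5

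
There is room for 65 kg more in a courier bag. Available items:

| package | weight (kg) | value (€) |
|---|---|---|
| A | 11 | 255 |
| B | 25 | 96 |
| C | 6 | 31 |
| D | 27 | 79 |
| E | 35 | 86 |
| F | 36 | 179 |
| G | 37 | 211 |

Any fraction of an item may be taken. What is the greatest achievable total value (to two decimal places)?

551.69

Sort by value per unit weight and fill in that order.
Order: A (255/11=23.18) > G (211/37=5.70) > C (31/6=5.17) > F (179/36=4.97) > B (96/25=3.84) > D (79/27=2.93) > E (86/35=2.46)
Fill: take A (11 @ 255) → take G (37 @ 211) → take C (6 @ 31) → take 11/36 of F → 54.69; 65/65 used.
Total value = 551.69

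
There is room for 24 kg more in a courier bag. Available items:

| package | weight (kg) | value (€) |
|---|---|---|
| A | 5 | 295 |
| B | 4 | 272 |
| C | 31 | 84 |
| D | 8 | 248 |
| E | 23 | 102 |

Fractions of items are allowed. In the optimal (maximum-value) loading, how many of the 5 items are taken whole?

3

Greedy by value/weight ratio, highest first.
Ratios (sorted): B 68.00, A 59.00, D 31.00, E 4.43, C 2.71
take B (4 @ 272); take A (5 @ 295); take D (8 @ 248); take 7/23 of E → 31.04. Capacity used 24/24.
3 item(s) taken whole; one partial (take 7/23 of E).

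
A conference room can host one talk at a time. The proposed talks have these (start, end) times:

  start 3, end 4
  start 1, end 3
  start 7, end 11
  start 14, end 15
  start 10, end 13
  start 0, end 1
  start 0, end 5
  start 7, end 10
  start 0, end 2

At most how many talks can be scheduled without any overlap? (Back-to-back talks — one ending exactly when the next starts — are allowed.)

6

By end time: (0,1), (0,2), (1,3), (3,4), (0,5), (7,10), (7,11), (10,13), (14,15).
Pick (0,1); next start ≥ 1 → (1,3); next start ≥ 3 → (3,4); next start ≥ 4 → (7,10); next start ≥ 10 → (10,13); next start ≥ 13 → (14,15).
Selected 6 talks.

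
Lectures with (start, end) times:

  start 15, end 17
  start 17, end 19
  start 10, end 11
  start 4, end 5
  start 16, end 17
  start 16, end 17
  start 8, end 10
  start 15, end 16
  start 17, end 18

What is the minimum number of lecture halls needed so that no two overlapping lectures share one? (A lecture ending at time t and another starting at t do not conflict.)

Count concurrent intervals with a sweep; the peak is the room count.
Events (time:±→running): 4:+→1 5:-→0 8:+→1 10:-→0 10:+→1 11:-→0 15:+→1 15:+→2 16:-→1 16:+→2 16:+→3 … peak 3.

3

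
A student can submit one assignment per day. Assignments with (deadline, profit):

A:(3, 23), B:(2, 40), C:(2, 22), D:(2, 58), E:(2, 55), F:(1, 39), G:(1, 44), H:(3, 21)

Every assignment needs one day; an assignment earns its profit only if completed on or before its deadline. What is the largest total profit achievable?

136

Sort by profit descending; place each in the latest free slot ≤ its deadline.
By profit: D(d2,58), E(d2,55), G(d1,44), B(d2,40), F(d1,39), A(d3,23), C(d2,22), H(d3,21)
D→slot 2; E→slot 1; G skipped; B skipped; F skipped; A→slot 3; C skipped; H skipped.
Profit = 55 + 58 + 23 = 136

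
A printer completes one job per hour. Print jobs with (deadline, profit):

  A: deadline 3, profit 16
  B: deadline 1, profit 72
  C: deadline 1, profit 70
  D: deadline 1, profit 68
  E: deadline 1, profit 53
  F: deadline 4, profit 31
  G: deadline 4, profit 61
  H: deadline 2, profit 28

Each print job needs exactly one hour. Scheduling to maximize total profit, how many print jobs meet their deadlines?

4

Take jobs in profit order; each goes to the latest open slot no later than its deadline.
Profit order: B=72 C=70 D=68 G=61 E=53 F=31 H=28 A=16
Assign: B→slot 1, C skipped, D skipped, G→slot 4, E skipped, F→slot 3, H→slot 2, A skipped.
Slots: [1:B] [2:H] [3:F] [4:G]
4 of 8 scheduled.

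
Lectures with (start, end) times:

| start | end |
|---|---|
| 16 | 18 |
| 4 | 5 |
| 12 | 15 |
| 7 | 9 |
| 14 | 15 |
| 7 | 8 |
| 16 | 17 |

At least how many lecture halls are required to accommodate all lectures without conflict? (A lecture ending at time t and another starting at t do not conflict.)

2

Count concurrent intervals with a sweep; the peak is the room count.
starts: [4, 7, 7, 12, 14, 16, 16]
ends:   [5, 8, 9, 15, 15, 17, 18]
s4→1 e5→0 s7→1 s7→2  — peak 2.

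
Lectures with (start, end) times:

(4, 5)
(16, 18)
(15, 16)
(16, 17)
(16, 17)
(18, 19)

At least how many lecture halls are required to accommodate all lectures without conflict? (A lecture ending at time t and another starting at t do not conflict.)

The answer is the maximum number of intervals overlapping at any instant.
starts: [4, 15, 16, 16, 16, 18]
ends:   [5, 16, 17, 17, 18, 19]
s4→1 e5→0 s15→1 e16→0 s16→1 s16→2 s16→3  — peak 3.

3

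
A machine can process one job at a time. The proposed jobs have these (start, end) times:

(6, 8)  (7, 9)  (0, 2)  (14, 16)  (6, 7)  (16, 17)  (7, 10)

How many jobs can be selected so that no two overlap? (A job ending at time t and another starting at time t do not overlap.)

5

Sorted by end: (0,2)  (6,7)  (6,8)  (7,9)  (7,10)  (14,16)  (16,17)
take (0,2); take (6,7); skip (6,8); take (7,9); skip (7,10); take (14,16); take (16,17).
Selected 5 jobs.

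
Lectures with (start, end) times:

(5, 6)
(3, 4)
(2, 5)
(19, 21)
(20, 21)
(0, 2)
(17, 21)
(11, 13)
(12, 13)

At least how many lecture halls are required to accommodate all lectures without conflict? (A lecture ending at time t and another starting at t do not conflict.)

3

Events (time:±→running): 0:+→1 2:-→0 2:+→1 3:+→2 4:-→1 5:-→0 5:+→1 6:-→0 11:+→1 12:+→2 13:-→1 13:-→0 17:+→1 19:+→2 20:+→3 … peak 3.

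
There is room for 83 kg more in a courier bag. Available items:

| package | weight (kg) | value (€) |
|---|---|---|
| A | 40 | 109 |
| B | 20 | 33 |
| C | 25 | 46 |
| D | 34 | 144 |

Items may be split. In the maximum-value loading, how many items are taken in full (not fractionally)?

2

Ratios (sorted): D 4.24, A 2.73, C 1.84, B 1.65
take D (34 @ 144); take A (40 @ 109); take 9/25 of C → 16.56. Capacity used 83/83.
2 item(s) taken whole; one partial (take 9/25 of C).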